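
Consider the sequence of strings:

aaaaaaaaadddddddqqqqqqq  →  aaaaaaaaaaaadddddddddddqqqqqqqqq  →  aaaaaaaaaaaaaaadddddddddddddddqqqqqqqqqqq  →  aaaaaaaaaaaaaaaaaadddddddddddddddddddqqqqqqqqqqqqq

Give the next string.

aaaaaaaaaaaaaaaaaaaaadddddddddddddddddddddddqqqqqqqqqqqqqqq

Term n consists of 3n+3 a's, followed by 4n-1 d's, followed by 2n+3 q's, where the shown terms are n = 2, 3, 4, 5.
Setting n = 6 gives 21, 23, 15 characters in each block.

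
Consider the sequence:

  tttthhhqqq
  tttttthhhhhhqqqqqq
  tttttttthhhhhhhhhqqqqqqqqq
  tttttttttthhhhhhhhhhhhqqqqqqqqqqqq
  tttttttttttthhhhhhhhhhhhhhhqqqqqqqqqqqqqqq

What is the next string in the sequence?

tttttttttttttthhhhhhhhhhhhhhhhhhqqqqqqqqqqqqqqqqqq

Term n consists of 2n+2 t's, followed by 3n h's, followed by 3n q's (n = 1, 2, …).
Setting n = 6 gives 14, 18, 18 characters in each block.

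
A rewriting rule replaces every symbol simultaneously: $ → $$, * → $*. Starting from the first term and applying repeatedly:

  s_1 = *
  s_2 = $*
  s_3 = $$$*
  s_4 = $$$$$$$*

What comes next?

$$$$$$$$$$$$$$$*

Rewriting each symbol of $$$$$$$*: $→$$, $→$$, $→$$, $→$$, $→$$, $→$$, $→$$, *→$*, which concatenates to $$ $$ $$ $$ $$ $$ $$ $*.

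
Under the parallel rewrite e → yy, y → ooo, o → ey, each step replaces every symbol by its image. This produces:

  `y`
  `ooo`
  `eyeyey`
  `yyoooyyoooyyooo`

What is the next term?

Rewriting the 15 symbols of yyoooyyoooyyooo one by one yields ooo ooo ey ey ey ooo ooo ey ey ey ooo ooo ey ey ey; concatenated:

ooooooeyeyeyooooooeyeyeyooooooeyeyey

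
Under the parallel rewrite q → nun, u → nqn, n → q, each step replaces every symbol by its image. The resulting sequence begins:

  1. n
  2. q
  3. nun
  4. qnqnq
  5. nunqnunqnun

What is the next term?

Apply φ to nunqnunqnun symbol by symbol: n→q, u→nqn, n→q, q→nun, n→q, u→nqn, n→q, q→nun, n→q, u→nqn, n→q; joined: q nqn q nun q nqn q nun q nqn q.

qnqnqnunqnqnqnunqnqnq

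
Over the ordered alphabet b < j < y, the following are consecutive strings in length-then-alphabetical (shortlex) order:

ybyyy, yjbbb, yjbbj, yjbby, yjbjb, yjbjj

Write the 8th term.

yjbyb

Advancing 2 positions from yjbjj through yjbjj → yjbjy reaches term 8.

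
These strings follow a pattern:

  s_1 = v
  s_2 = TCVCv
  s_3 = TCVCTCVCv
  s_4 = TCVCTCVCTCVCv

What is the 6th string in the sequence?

TCVCTCVCTCVCTCVCTCVCv

Every step adds TCVC at the front: s(k+1) = TCVC·s(k).
From TCVCTCVCTCVCv, 2 further steps: TCVCTCVCTCVCv → TCVCTCVCTCVCTCVCv → (answer).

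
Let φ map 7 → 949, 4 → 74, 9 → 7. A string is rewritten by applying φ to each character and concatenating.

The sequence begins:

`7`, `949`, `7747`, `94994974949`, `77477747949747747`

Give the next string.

Replace each of the 17 characters of 77477747949747747 in place — 949 949 74 949 949 949 74 949 7 74 7 949 74 949 949 74 949 — and concatenate.

949949749499499497494977479497494994974949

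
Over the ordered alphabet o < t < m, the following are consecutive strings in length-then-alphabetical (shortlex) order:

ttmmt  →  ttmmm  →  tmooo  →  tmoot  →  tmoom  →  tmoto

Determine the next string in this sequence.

Treat tmoto as a base-3 numeral over the given alphabet and add one, carrying through any trailing m's.

tmott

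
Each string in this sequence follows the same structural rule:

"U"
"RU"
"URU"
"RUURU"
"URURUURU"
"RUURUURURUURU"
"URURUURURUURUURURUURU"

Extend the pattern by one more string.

RUURUURURUURUURURUURURUURUURURUURU

This is a Fibonacci-style word recurrence s(k) = s(k−2)·s(k−1): e.g. U·RU = URU.
The next term joins RUURUURURUURU and URURUURURUURUURURUURU.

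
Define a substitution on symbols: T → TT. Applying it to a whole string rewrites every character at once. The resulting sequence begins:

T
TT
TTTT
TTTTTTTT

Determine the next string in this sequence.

Expanding TTTTTTTT: T→TT, T→TT, T→TT, T→TT, T→TT, T→TT, T→TT, T→TT. Concatenated: TT TT TT TT TT TT TT TT.

TTTTTTTTTTTTTTTT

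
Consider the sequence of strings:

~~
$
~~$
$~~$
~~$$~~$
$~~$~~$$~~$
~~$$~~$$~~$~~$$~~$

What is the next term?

$~~$~~$$~~$~~$$~~$$~~$~~$$~~$

This is a Fibonacci-style word recurrence s(k) = s(k−2)·s(k−1): e.g. ~~·$ = ~~$.
So term 8 is $~~$~~$$~~$·~~$$~~$$~~$~~$$~~$.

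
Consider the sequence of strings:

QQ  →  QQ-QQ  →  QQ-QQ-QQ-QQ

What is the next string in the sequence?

s(k+1) = s(k)·-·s(k) — each term doubles the last with '-' between the halves.
Doubling QQ-QQ-QQ-QQ with '-' between the halves:

QQ-QQ-QQ-QQ-QQ-QQ-QQ-QQ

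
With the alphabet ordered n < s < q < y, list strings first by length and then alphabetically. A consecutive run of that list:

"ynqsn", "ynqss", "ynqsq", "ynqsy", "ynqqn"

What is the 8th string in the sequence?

Advancing 3 positions from ynqqn through ynqqn → ynqqs → ynqqq reaches term 8.

ynqqy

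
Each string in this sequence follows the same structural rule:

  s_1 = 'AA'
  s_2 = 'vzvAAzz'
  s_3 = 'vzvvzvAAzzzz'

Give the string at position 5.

Each term wraps the previous one in vzv on the left and zz on the right.
From vzvvzvAAzzzz, 2 further steps: vzvvzvAAzzzz → vzvvzvvzvAAzzzzzz → (answer).

vzvvzvvzvvzvAAzzzzzzzz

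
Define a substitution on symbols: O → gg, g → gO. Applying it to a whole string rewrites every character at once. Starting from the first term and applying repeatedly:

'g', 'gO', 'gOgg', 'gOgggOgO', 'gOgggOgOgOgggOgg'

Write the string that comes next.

gOgggOgOgOgggOgggOgggOgOgOgggOgO

Replace each of the 16 characters of gOgggOgOgOgggOgg in place — gO gg gO gO gO gg gO gg gO gg gO gO gO gg gO gO — and concatenate.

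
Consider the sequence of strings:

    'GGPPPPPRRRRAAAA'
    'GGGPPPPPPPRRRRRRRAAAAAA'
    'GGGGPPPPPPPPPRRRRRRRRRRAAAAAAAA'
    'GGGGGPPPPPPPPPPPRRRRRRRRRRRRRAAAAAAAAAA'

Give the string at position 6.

The n-th term is n G's then 2n+1 P's then 3n-2 R's then 2n A's, where the shown terms are n = 2, 3, 4, 5.
For term 6, n = 7, so the run lengths are 7, 15, 19, 14.

GGGGGGGPPPPPPPPPPPPPPPRRRRRRRRRRRRRRRRRRRAAAAAAAAAAAAAA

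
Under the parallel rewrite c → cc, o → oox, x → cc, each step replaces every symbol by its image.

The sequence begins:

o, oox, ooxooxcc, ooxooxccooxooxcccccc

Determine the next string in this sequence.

Replace each of the 20 characters of ooxooxccooxooxcccccc in place — oox oox cc oox oox cc cc cc oox oox cc oox oox cc cc cc cc cc cc cc — and concatenate.

ooxooxccooxooxccccccooxooxccooxooxcccccccccccccc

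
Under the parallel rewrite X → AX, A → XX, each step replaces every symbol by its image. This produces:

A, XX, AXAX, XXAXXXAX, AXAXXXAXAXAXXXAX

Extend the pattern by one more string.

Rewriting the 16 symbols of AXAXXXAXAXAXXXAX one by one yields XX AX XX AX AX AX XX AX XX AX XX AX AX AX XX AX; concatenated:

XXAXXXAXAXAXXXAXXXAXXXAXAXAXXXAX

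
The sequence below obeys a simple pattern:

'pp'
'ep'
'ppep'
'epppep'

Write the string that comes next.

Each term (from the third on) is the two preceding terms concatenated in order: term 3 = pp·ep = ppep.
The next term joins ppep and epppep.

ppepepppep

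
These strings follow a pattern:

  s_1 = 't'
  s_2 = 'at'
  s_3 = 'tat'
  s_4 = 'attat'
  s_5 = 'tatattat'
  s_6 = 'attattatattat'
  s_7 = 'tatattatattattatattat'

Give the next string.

attattatattattatattatattattatattat

From term 3 onward, concatenate the second-to-last term with the last: t·at = tat, at·tat = attat, …
So term 8 is attattatattat·tatattatattattatattat.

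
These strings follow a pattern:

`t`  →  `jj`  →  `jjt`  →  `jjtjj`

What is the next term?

This is a Fibonacci-style word recurrence s(k) = s(k−1)·s(k−2): e.g. jj·t = jjt.
Continuing: jjtjj · jjt gives term 5.

jjtjjjjt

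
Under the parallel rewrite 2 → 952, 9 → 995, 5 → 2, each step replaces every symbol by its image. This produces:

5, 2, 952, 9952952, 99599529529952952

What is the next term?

99599529959952952995295299599529529952952

Replace each of the 17 characters of 99599529529952952 in place — 995 995 2 995 995 2 952 995 2 952 995 995 2 952 995 2 952 — and concatenate.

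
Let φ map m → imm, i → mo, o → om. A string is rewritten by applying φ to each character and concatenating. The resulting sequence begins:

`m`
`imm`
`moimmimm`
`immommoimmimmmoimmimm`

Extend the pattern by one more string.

Replace each of the 21 characters of immommoimmimmmoimmimm in place — mo imm imm om imm imm om mo imm imm mo imm imm imm om mo imm imm mo imm imm — and concatenate.

moimmimmomimmimmommoimmimmmoimmimmimmommoimmimmmoimmimm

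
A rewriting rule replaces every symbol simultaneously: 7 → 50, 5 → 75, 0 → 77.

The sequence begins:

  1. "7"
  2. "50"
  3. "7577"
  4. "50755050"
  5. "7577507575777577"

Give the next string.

Applying the rule to each of the 16 symbols of 7577507575777577 gives the pieces 50 75 50 50 75 77 50 75 50 75 50 50 50 75 50 50, which concatenate to the answer.

50755050757750755075505050755050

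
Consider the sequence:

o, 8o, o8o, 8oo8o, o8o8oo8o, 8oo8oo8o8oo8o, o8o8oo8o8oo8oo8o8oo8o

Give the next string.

From term 3 onward, concatenate the second-to-last term with the last: o·8o = o8o, 8o·o8o = 8oo8o, …
So term 8 is 8oo8oo8o8oo8o·o8o8oo8o8oo8oo8o8oo8o.

8oo8oo8o8oo8oo8o8oo8o8oo8oo8o8oo8o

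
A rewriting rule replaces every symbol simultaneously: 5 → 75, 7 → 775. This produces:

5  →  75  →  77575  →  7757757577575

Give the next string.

7757757577577575775757757757577575

Applying the rule to each of the 13 symbols of 7757757577575 gives the pieces 775 775 75 775 775 75 775 75 775 775 75 775 75, which concatenate to the answer.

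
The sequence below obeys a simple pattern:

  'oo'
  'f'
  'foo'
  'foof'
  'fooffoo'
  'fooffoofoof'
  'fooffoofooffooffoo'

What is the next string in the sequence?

Each term (from the third on) is the previous term followed by the one before it: term 3 = f·oo = foo.
So term 8 is fooffoofooffooffoo·fooffoofoof.

fooffoofooffooffoofooffoofoof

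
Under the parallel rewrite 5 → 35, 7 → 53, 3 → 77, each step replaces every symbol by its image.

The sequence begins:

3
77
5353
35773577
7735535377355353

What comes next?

φ(7735535377355353) expands symbol-by-symbol to 53 53 77 35 35 77 35 77 53 53 77 35 35 77 35 77; joining the 16 pieces gives the next term.

53537735357735775353773535773577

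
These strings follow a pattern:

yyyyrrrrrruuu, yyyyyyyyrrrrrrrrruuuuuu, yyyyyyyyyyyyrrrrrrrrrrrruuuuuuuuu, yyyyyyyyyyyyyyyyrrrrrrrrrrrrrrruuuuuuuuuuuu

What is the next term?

yyyyyyyyyyyyyyyyyyyyrrrrrrrrrrrrrrrrrruuuuuuuuuuuuuuu

Each string has the form y^{4n} r^{3n+3} u^{3n} (n = 1, 2, …).
For the next term, n = 5, so the run lengths are 20, 18, 15.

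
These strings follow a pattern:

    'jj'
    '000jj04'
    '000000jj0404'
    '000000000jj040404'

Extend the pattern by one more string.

000000000000jj04040404

Each term wraps the previous one in 000 on the left and 04 on the right.
So the next term is 000·000000000jj040404·04.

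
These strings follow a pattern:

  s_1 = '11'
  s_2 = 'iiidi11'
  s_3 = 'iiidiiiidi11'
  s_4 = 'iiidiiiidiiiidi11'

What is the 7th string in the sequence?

Every step adds iiidi at the front: s(k+1) = iiidi·s(k).
From iiidiiiidiiiidi11, 3 further steps: iiidiiiidiiiidi11 → iiidiiiidiiiidiiiidi11 → iiidiiiidiiiidiiiidiiiidi11 → (answer).

iiidiiiidiiiidiiiidiiiidiiiidi11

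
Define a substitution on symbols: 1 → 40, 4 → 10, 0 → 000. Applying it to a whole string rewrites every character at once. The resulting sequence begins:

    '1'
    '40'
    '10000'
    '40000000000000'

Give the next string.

10000000000000000000000000000000000000000

Applying the rule to each of the 14 symbols of 40000000000000 gives the pieces 10 000 000 000 000 000 000 000 000 000 000 000 000 000, which concatenate to the answer.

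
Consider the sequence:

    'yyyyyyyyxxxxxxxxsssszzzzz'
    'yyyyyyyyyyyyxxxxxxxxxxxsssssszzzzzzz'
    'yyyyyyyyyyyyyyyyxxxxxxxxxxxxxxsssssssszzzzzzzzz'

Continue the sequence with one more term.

Each string has the form y^{4n} x^{3n+2} s^{2n} z^{2n+1}, where the shown terms are n = 2, 3, 4.
Setting n = 5 gives 20, 17, 10, 11 characters in each block.

yyyyyyyyyyyyyyyyyyyyxxxxxxxxxxxxxxxxxsssssssssszzzzzzzzzzz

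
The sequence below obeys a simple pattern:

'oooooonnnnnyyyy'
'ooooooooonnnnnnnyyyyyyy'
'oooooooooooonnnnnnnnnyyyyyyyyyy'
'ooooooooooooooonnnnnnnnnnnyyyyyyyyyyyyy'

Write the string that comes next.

Term n consists of 3n o's, followed by 2n+1 n's, followed by 3n-2 y's, where the shown terms are n = 2, 3, 4, 5.
At n = 6 the blocks have lengths 18, 13, 16.

oooooooooooooooooonnnnnnnnnnnnnyyyyyyyyyyyyyyyy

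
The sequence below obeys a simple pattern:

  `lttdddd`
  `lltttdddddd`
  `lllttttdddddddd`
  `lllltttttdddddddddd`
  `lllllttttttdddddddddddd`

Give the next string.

lllllltttttttdddddddddddddd

Reading off run lengths: l runs 1, 2, 3, 4, 5; t runs 2, 3, 4, 5, 6; d runs 4, 6, 8, 10, 12 — each is linear in n, where the shown terms are n = 2, 3, 4, 5, 6.
For the next term, n = 7, so the run lengths are 6, 7, 14.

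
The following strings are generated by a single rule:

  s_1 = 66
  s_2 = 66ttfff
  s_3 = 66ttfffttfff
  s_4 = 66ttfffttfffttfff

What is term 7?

Each term is the previous one with ttfff appended.
From 66ttfffttfffttfff, 3 further steps: 66ttfffttfffttfff → 66ttfffttfffttfffttfff → 66ttfffttfffttfffttfffttfff → (answer).

66ttfffttfffttfffttfffttfffttfff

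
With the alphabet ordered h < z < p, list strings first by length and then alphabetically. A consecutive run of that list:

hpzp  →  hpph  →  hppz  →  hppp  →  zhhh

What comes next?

The successor of zhhh increments the rightmost position that isn't already p and resets every position after it to h.

zhhz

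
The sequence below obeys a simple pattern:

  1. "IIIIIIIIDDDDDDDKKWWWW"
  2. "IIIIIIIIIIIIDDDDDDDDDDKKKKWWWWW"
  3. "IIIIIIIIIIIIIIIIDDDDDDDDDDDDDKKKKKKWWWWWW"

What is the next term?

IIIIIIIIIIIIIIIIIIIIDDDDDDDDDDDDDDDDKKKKKKKKWWWWWWW

The n-th term is 4n I's then 3n+1 D's then 2n-2 K's then n+2 W's, where the shown terms are n = 2, 3, 4.
Setting n = 5 gives 20, 16, 8, 7 characters in each block.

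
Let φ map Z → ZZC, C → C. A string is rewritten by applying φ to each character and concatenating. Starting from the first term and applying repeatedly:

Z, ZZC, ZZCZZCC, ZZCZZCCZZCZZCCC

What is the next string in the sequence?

φ(ZZCZZCCZZCZZCCC) expands symbol-by-symbol to ZZC ZZC C ZZC ZZC C C ZZC ZZC C ZZC ZZC C C C; joining the 15 pieces gives the next term.

ZZCZZCCZZCZZCCCZZCZZCCZZCZZCCCC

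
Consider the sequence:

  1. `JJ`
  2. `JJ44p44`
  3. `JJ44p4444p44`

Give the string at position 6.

JJ44p4444p4444p4444p4444p44

Every step adds 44p44 to the end: s(k+1) = s(k)·44p44.
From JJ44p4444p44, 3 further steps: JJ44p4444p44 → JJ44p4444p4444p44 → JJ44p4444p4444p4444p44 → (answer).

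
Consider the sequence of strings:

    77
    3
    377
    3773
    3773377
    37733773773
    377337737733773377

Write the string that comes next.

From term 3 onward, concatenate the last term with the second-to-last: 3·77 = 377, 377·3 = 3773, …
So term 8 is 377337737733773377·37733773773.

37733773773377337737733773773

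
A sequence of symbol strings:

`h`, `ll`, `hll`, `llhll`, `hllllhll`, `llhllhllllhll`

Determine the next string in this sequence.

Each term (from the third on) is the two preceding terms concatenated in order: term 3 = h·ll = hll.
So term 7 is hllllhll·llhllhllllhll.

hllllhllllhllhllllhll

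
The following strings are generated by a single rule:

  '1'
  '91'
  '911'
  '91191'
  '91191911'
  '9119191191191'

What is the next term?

This is a Fibonacci-style word recurrence s(k) = s(k−1)·s(k−2): e.g. 91·1 = 911.
Continuing: 9119191191191 · 91191911 gives term 7.

911919119119191191911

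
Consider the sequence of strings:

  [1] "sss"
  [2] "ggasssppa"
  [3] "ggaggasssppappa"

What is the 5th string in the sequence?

ggaggaggaggasssppappappappa

s(k+1) = gga·s(k)·ppa, so each term gains gga as a prefix and ppa as a suffix.
From ggaggasssppappa, 2 further steps: ggaggasssppappa → ggaggaggasssppappappa → (answer).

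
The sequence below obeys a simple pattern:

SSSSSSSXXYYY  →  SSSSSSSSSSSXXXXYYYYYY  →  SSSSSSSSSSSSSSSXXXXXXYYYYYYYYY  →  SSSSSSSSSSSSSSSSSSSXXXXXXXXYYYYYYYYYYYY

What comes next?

SSSSSSSSSSSSSSSSSSSSSSSXXXXXXXXXXYYYYYYYYYYYYYYY

Reading off run lengths: S runs 7, 11, 15, 19; X runs 2, 4, 6, 8; Y runs 3, 6, 9, 12 — each is linear in n (n = 1, 2, …).
At n = 5 the blocks have lengths 23, 10, 15.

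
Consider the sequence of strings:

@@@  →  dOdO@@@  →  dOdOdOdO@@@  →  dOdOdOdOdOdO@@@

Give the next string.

dOdOdOdOdOdOdOdO@@@

Every step adds dOdO at the front: s(k+1) = dOdO·s(k).
So the next term is dOdO·dOdOdOdOdOdO@@@.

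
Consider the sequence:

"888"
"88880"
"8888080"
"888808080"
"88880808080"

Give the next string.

The strings grow by a fixed suffix 80 each time.
Applying this once more to 88880808080:

8888080808080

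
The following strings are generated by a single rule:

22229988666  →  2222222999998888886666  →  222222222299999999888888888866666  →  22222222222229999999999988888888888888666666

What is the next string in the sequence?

Reading off run lengths: 2 runs 4, 7, 10, 13; 9 runs 2, 5, 8, 11; 8 runs 2, 6, 10, 14; 6 runs 3, 4, 5, 6 — each is linear in n (n = 1, 2, …).
At n = 5 the blocks have lengths 16, 14, 18, 7.

2222222222222222999999999999998888888888888888886666666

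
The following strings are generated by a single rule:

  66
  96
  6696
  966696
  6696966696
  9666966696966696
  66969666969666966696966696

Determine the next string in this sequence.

Each term (from the third on) is the two preceding terms concatenated in order: term 3 = 66·96 = 6696.
Continuing: 9666966696966696 · 66969666969666966696966696 gives term 8.

966696669696669666969666969666966696966696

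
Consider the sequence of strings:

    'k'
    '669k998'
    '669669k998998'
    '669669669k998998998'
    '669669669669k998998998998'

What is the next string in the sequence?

Every step adds 669 to the front and 998 to the end of the previous string.
One more step from 669669669669k998998998998 gives the answer.

669669669669669k998998998998998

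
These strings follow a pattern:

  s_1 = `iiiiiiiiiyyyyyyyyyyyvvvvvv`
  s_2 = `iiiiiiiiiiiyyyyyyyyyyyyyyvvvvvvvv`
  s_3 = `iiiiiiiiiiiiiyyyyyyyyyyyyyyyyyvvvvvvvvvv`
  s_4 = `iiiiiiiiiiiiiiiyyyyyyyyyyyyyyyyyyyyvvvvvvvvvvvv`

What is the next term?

iiiiiiiiiiiiiiiiiyyyyyyyyyyyyyyyyyyyyyyyvvvvvvvvvvvvvv

Term n consists of 2n+3 i's, followed by 3n+2 y's, followed by 2n v's, where the shown terms are n = 3, 4, 5, 6.
Setting n = 7 gives 17, 23, 14 characters in each block.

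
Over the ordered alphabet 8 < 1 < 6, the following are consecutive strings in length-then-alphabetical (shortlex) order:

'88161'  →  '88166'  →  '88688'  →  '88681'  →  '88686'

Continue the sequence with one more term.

88618

Treat 88686 as a base-3 numeral over the given alphabet and add one, carrying through any trailing 6's.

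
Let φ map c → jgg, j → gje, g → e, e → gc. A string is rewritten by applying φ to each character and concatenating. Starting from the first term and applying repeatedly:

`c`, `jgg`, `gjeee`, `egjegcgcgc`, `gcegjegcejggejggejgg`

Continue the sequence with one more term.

Replace each of the 20 characters of gcegjegcejggejggejgg in place — e jgg gc e gje gc e jgg gc gje e e gc gje e e gc gje e e — and concatenate.

ejgggcegjegcejgggcgjeeegcgjeeegcgjeee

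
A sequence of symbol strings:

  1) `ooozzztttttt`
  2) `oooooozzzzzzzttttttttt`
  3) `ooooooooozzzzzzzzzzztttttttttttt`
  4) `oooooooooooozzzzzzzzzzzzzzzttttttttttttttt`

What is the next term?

Reading off run lengths: o runs 3, 6, 9, 12; z runs 3, 7, 11, 15; t runs 6, 9, 12, 15 — each is linear in n (n = 1, 2, …).
Setting n = 5 gives 15, 19, 18 characters in each block.

ooooooooooooooozzzzzzzzzzzzzzzzzzztttttttttttttttttt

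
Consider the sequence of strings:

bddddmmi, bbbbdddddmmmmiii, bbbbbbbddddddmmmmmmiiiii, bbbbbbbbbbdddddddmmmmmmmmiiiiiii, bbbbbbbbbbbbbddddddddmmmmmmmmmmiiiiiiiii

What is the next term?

bbbbbbbbbbbbbbbbdddddddddmmmmmmmmmmmmiiiiiiiiiii

The n-th term is 3n-2 b's then n+3 d's then 2n m's then 2n-1 i's (n = 1, 2, …).
At n = 6 the blocks have lengths 16, 9, 12, 11.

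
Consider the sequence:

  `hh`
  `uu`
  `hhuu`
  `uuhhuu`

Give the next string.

hhuuuuhhuu

This is a Fibonacci-style word recurrence s(k) = s(k−2)·s(k−1): e.g. hh·uu = hhuu.
So term 5 is hhuu·uuhhuu.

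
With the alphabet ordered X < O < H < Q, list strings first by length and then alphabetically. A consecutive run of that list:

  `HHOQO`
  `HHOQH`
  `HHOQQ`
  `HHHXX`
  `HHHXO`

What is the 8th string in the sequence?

Continuing the enumeration 3 steps past HHHXO: HHHXO → HHHXH → HHHXQ → (answer).

HHHOX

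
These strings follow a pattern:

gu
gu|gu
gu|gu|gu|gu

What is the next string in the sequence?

Each string is two copies of the previous one joined by '|'.
Doubling gu|gu|gu|gu with '|' between the halves:

gu|gu|gu|gu|gu|gu|gu|gu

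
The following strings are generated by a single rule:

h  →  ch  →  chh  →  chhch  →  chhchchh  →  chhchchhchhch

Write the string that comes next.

chhchchhchhchchhchchh

From term 3 onward, concatenate the last term with the second-to-last: ch·h = chh, chh·ch = chhch, …
So term 7 is chhchchhchhch·chhchchh.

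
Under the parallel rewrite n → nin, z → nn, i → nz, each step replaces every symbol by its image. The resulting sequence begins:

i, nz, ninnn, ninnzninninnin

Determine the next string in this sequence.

Replace each of the 14 characters of ninnzninninnin in place — nin nz nin nin nn nin nz nin nin nz nin nin nz nin — and concatenate.

ninnzninninnnninnzninninnzninninnznin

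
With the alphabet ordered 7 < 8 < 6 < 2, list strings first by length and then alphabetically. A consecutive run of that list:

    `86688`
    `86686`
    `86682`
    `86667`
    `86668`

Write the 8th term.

86627

Advancing 3 positions from 86668 through 86668 → 86666 → 86662 reaches term 8.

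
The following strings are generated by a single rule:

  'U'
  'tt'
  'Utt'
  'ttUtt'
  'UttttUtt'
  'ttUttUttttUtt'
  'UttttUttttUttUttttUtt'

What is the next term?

This is a Fibonacci-style word recurrence s(k) = s(k−2)·s(k−1): e.g. U·tt = Utt.
So term 8 is ttUttUttttUtt·UttttUttttUttUttttUtt.

ttUttUttttUttUttttUttttUttUttttUtt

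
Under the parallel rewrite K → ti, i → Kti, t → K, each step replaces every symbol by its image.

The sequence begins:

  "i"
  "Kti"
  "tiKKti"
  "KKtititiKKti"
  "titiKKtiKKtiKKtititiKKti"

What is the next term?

KKtiKKtititiKKtititiKKtititiKKtiKKtiKKtititiKKti

Replace each of the 24 characters of titiKKtiKKtiKKtititiKKti in place — K Kti K Kti ti ti K Kti ti ti K Kti ti ti K Kti K Kti K Kti ti ti K Kti — and concatenate.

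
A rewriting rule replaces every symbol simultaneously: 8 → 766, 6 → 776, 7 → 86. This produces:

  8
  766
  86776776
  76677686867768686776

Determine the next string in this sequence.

Rewriting the 20 symbols of 76677686867768686776 one by one yields 86 776 776 86 86 776 766 776 766 776 86 86 776 766 776 766 776 86 86 776; concatenated:

86776776868677676677676677686867767667767667768686776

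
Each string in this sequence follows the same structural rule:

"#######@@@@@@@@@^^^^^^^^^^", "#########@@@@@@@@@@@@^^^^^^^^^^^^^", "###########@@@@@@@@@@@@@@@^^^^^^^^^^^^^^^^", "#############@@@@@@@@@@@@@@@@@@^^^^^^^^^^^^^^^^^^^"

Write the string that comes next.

The n-th term is 2n+1 #'s then 3n @'s then 3n+1 ^'s, where the shown terms are n = 3, 4, 5, 6.
Setting n = 7 gives 15, 21, 22 characters in each block.

###############@@@@@@@@@@@@@@@@@@@@@^^^^^^^^^^^^^^^^^^^^^^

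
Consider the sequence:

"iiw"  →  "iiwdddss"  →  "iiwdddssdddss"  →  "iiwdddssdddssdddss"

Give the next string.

iiwdddssdddssdddssdddss

The strings grow by a fixed suffix dddss each time.
One more step from iiwdddssdddssdddss gives the answer.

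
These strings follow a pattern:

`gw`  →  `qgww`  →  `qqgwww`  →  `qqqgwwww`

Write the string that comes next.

s(k+1) = q·s(k)·w, so each term gains q as a prefix and w as a suffix.
So the next term is q·qqqgwwww·w.

qqqqgwwwww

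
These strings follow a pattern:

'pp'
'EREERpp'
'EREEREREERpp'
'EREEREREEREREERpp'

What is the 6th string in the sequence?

Every step adds EREER at the front: s(k+1) = EREER·s(k).
From EREEREREEREREERpp, 2 further steps: EREEREREEREREERpp → EREEREREEREREEREREERpp → (answer).

EREEREREEREREEREREEREREERpp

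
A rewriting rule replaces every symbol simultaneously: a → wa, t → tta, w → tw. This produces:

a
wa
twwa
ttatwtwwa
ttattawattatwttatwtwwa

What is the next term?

Applying the rule to each of the 22 symbols of ttattawattatwttatwtwwa gives the pieces tta tta wa tta tta wa tw wa tta tta wa tta tw tta tta wa tta tw tta tw tw wa, which concatenate to the answer.

ttattawattattawatwwattattawattatwttattawattatwttatwtwwa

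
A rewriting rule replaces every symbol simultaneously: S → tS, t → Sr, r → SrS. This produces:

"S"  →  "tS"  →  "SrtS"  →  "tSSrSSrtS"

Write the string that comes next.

Apply φ to tSSrSSrtS symbol by symbol: t→Sr, S→tS, S→tS, r→SrS, S→tS, S→tS, r→SrS, t→Sr, S→tS; joined: Sr tS tS SrS tS tS SrS Sr tS.

SrtStSSrStStSSrSSrtS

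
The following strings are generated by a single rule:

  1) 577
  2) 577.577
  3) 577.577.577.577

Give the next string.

Every step duplicates the string with '.' between the halves.
One more doubling of 577.577.577.577 gives the answer.

577.577.577.577.577.577.577.577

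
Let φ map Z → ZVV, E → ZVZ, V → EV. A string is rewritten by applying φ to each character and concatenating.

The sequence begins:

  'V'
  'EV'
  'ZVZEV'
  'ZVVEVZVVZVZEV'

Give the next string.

ZVVEVEVZVZEVZVVEVEVZVVEVZVVZVZEV

Applying the rule to each of the 13 symbols of ZVVEVZVVZVZEV gives the pieces ZVV EV EV ZVZ EV ZVV EV EV ZVV EV ZVV ZVZ EV, which concatenate to the answer.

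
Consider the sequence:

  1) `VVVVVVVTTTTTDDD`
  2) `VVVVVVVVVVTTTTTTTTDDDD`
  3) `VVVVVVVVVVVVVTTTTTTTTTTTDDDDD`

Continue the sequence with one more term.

Reading off run lengths: V runs 7, 10, 13; T runs 5, 8, 11; D runs 3, 4, 5 — each is linear in n, where the shown terms are n = 2, 3, 4.
Setting n = 5 gives 16, 14, 6 characters in each block.

VVVVVVVVVVVVVVVVTTTTTTTTTTTTTTDDDDDD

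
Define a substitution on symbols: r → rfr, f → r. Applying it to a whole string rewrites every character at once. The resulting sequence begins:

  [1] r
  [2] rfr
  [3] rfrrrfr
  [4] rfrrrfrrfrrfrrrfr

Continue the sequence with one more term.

Rewriting the 17 symbols of rfrrrfrrfrrfrrrfr one by one yields rfr r rfr rfr rfr r rfr rfr r rfr rfr r rfr rfr rfr r rfr; concatenated:

rfrrrfrrfrrfrrrfrrfrrrfrrfrrrfrrfrrfrrrfr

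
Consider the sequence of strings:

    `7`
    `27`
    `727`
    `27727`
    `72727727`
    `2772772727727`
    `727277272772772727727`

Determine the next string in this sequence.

2772772727727727277272772772727727

Each term (from the third on) is the two preceding terms concatenated in order: term 3 = 7·27 = 727.
So term 8 is 2772772727727·727277272772772727727.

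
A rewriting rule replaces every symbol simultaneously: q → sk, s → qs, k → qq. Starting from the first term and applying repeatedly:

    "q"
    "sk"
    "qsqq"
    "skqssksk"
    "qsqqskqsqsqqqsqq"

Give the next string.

Replace each of the 16 characters of qsqqskqsqsqqqsqq in place — sk qs sk sk qs qq sk qs sk qs sk sk sk qs sk sk — and concatenate.

skqsskskqsqqskqsskqsskskskqssksk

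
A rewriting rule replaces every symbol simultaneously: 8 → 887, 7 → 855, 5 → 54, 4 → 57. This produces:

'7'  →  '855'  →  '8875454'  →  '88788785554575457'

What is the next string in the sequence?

8878878558878878558875454545754855545754855

Applying the rule to each of the 17 symbols of 88788785554575457 gives the pieces 887 887 855 887 887 855 887 54 54 54 57 54 855 54 57 54 855, which concatenate to the answer.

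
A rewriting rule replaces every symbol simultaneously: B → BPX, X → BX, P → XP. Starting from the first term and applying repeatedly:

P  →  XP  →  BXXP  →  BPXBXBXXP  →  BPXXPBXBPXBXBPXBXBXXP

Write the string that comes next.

BPXXPBXBXXPBPXBXBPXXPBXBPXBXBPXXPBXBPXBXBPXBXBXXP

φ(BPXXPBXBPXBXBPXBXBXXP) expands symbol-by-symbol to BPX XP BX BX XP BPX BX BPX XP BX BPX BX BPX XP BX BPX BX BPX BX BX XP; joining the 21 pieces gives the next term.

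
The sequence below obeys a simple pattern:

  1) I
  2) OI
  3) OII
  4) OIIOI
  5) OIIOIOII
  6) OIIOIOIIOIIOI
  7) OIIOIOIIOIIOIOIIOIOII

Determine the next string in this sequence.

OIIOIOIIOIIOIOIIOIOIIOIIOIOIIOIIOI

Each term (from the third on) is the previous term followed by the one before it: term 3 = OI·I = OII.
So term 8 is OIIOIOIIOIIOIOIIOIOII·OIIOIOIIOIIOI.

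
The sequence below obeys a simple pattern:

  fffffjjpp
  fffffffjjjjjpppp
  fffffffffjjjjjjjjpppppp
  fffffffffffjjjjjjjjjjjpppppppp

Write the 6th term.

Each string has the form f^{2n+3} j^{3n-1} p^{2n} (n = 1, 2, …).
For term 6, n = 6, so the run lengths are 15, 17, 12.

fffffffffffffffjjjjjjjjjjjjjjjjjpppppppppppp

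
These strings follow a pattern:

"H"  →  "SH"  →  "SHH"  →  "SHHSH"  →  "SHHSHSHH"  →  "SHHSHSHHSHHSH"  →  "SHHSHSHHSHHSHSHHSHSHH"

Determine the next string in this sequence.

This is a Fibonacci-style word recurrence s(k) = s(k−1)·s(k−2): e.g. SH·H = SHH.
Continuing: SHHSHSHHSHHSHSHHSHSHH · SHHSHSHHSHHSH gives term 8.

SHHSHSHHSHHSHSHHSHSHHSHHSHSHHSHHSH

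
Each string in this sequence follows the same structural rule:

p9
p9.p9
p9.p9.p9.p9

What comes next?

s(k+1) = s(k)·.·s(k) — each term doubles the last with '.' between the halves.
So the next term is two copies of p9.p9.p9.p9 with '.' between the halves.

p9.p9.p9.p9.p9.p9.p9.p9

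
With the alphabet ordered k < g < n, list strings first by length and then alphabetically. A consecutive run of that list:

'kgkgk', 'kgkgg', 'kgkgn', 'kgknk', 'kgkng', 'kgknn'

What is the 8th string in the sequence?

kggkg

Stepping forward 2 times from kgknn: kgknn → kggkk, then the target.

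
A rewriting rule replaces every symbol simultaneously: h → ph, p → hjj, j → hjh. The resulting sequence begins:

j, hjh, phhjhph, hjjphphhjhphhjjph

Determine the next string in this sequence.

phhjhhjhhjjphhjjphphhjhphhjjphphhjhhjhhjjph

φ(hjjphphhjhphhjjph) expands symbol-by-symbol to ph hjh hjh hjj ph hjj ph ph hjh ph hjj ph ph hjh hjh hjj ph; joining the 17 pieces gives the next term.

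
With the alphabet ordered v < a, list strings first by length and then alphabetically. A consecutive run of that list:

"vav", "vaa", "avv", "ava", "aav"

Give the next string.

aaa

Find the rightmost character of aav below a, bump it to the next letter, and reset everything to its right to v.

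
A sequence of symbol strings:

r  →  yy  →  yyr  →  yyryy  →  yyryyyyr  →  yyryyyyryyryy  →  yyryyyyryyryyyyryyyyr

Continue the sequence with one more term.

yyryyyyryyryyyyryyyyryyryyyyryyryy

This is a Fibonacci-style word recurrence s(k) = s(k−1)·s(k−2): e.g. yy·r = yyr.
So term 8 is yyryyyyryyryyyyryyyyr·yyryyyyryyryy.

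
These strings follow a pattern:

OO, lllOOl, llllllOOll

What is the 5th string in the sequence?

llllllllllllOOllll

Each term wraps the previous one in lll on the left and l on the right.
From llllllOOll, 2 further steps: llllllOOll → lllllllllOOlll → (answer).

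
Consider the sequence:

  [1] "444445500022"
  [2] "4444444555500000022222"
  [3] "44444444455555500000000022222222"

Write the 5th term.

4444444444444555555555500000000000000022222222222222

The n-th term is 2n+3 4's then 2n 5's then 3n 0's then 3n-1 2's (n = 1, 2, …).
At n = 5 the blocks have lengths 13, 10, 15, 14.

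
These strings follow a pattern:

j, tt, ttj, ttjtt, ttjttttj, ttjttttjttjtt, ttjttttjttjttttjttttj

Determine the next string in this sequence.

This is a Fibonacci-style word recurrence s(k) = s(k−1)·s(k−2): e.g. tt·j = ttj.
The next term joins ttjttttjttjttttjttttj and ttjttttjttjtt.

ttjttttjttjttttjttttjttjttttjttjtt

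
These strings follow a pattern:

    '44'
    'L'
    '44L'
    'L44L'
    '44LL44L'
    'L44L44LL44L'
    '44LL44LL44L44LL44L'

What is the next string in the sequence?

L44L44LL44L44LL44LL44L44LL44L

Each term (from the third on) is the two preceding terms concatenated in order: term 3 = 44·L = 44L.
So term 8 is L44L44LL44L·44LL44LL44L44LL44L.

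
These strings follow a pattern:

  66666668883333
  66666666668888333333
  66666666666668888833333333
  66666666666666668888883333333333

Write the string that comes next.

Reading off run lengths: 6 runs 7, 10, 13, 16; 8 runs 3, 4, 5, 6; 3 runs 4, 6, 8, 10 — each is linear in n, where the shown terms are n = 2, 3, 4, 5.
Setting n = 6 gives 19, 7, 12 characters in each block.

66666666666666666668888888333333333333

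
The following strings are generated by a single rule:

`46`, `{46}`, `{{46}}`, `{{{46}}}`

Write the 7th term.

{{{{{{46}}}}}}

s(k+1) = {·s(k)·}, so each term gains { as a prefix and } as a suffix.
From {{{46}}}, 3 further steps: {{{46}}} → {{{{46}}}} → {{{{{46}}}}} → (answer).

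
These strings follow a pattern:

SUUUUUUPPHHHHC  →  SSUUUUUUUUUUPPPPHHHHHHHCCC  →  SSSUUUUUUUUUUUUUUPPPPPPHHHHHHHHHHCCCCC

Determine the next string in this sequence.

Reading off run lengths: S runs 1, 2, 3; U runs 6, 10, 14; P runs 2, 4, 6; H runs 4, 7, 10; C runs 1, 3, 5 — each is linear in n (n = 1, 2, …).
For the next term, n = 4, so the run lengths are 4, 18, 8, 13, 7.

SSSSUUUUUUUUUUUUUUUUUUPPPPPPPPHHHHHHHHHHHHHCCCCCCC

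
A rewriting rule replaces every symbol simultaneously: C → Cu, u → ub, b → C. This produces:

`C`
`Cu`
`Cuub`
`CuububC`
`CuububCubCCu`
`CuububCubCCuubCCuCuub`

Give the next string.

φ(CuububCubCCuubCCuCuub) expands symbol-by-symbol to Cu ub ub C ub C Cu ub C Cu Cu ub ub C Cu Cu ub Cu ub ub C; joining the 21 pieces gives the next term.

CuububCubCCuubCCuCuububCCuCuubCuububC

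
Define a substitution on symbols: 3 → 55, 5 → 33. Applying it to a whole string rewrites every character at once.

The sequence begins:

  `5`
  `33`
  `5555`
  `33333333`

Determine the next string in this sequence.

5555555555555555

Rewriting each symbol of 33333333: 3→55, 3→55, 3→55, 3→55, 3→55, 3→55, 3→55, 3→55, which concatenates to 55 55 55 55 55 55 55 55.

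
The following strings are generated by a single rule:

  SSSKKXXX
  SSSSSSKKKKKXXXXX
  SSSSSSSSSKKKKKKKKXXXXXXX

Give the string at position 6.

SSSSSSSSSSSSSSSSSSKKKKKKKKKKKKKKKKKXXXXXXXXXXXXX

Each string has the form S^{3n} K^{3n-1} X^{2n+1} (n = 1, 2, …).
For term 6, n = 6, so the run lengths are 18, 17, 13.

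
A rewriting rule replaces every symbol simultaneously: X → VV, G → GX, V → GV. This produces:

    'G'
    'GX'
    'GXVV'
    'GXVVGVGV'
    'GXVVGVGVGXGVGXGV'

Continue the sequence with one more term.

GXVVGVGVGXGVGXGVGXVVGXGVGXVVGXGV

φ(GXVVGVGVGXGVGXGV) expands symbol-by-symbol to GX VV GV GV GX GV GX GV GX VV GX GV GX VV GX GV; joining the 16 pieces gives the next term.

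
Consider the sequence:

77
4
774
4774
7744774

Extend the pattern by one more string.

Each term (from the third on) is the two preceding terms concatenated in order: term 3 = 77·4 = 774.
Continuing: 4774 · 7744774 gives term 6.

47747744774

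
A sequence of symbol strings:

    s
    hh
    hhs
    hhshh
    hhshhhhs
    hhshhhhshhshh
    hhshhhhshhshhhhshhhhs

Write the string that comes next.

hhshhhhshhshhhhshhhhshhshhhhshhshh

From term 3 onward, concatenate the last term with the second-to-last: hh·s = hhs, hhs·hh = hhshh, …
The next term joins hhshhhhshhshhhhshhhhs and hhshhhhshhshh.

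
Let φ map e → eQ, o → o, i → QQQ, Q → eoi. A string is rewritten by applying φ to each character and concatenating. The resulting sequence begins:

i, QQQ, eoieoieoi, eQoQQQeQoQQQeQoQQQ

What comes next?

Rewriting the 18 symbols of eQoQQQeQoQQQeQoQQQ one by one yields eQ eoi o eoi eoi eoi eQ eoi o eoi eoi eoi eQ eoi o eoi eoi eoi; concatenated:

eQeoioeoieoieoieQeoioeoieoieoieQeoioeoieoieoi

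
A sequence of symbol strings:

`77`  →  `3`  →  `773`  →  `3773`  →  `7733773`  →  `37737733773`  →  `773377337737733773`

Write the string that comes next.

37737733773773377337737733773

From term 3 onward, concatenate the second-to-last term with the last: 77·3 = 773, 3·773 = 3773, …
Continuing: 37737733773 · 773377337737733773 gives term 8.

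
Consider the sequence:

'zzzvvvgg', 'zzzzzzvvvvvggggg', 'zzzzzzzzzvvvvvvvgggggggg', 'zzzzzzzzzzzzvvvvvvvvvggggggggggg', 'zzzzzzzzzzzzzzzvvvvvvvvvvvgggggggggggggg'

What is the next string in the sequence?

zzzzzzzzzzzzzzzzzzvvvvvvvvvvvvvggggggggggggggggg

Each string has the form z^{3n} v^{2n+1} g^{3n-1} (n = 1, 2, …).
For the next term, n = 6, so the run lengths are 18, 13, 17.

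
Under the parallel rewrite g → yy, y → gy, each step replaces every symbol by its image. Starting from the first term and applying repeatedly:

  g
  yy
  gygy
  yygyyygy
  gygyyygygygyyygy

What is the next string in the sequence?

Rewriting the 16 symbols of gygyyygygygyyygy one by one yields yy gy yy gy gy gy yy gy yy gy yy gy gy gy yy gy; concatenated:

yygyyygygygyyygyyygyyygygygyyygy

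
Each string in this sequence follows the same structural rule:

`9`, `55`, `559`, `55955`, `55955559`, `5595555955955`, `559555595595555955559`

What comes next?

5595555955955559555595595555955955

From term 3 onward, concatenate the last term with the second-to-last: 55·9 = 559, 559·55 = 55955, …
Continuing: 559555595595555955559 · 5595555955955 gives term 8.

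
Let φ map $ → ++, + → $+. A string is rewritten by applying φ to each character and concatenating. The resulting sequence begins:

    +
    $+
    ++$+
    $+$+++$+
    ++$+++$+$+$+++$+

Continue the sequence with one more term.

$+$+++$+$+$+++$+++$+++$+$+$+++$+

Applying the rule to each of the 16 symbols of ++$+++$+$+$+++$+ gives the pieces $+ $+ ++ $+ $+ $+ ++ $+ ++ $+ ++ $+ $+ $+ ++ $+, which concatenate to the answer.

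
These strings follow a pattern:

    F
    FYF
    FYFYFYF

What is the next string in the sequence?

Each string is two copies of the previous one joined by 'Y'.
Doubling FYFYFYF with 'Y' between the halves:

FYFYFYFYFYFYFYF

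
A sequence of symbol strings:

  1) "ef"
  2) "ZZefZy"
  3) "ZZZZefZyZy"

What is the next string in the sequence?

Every step adds ZZ to the front and Zy to the end of the previous string.
Applying this once more to ZZZZefZyZy:

ZZZZZZefZyZyZy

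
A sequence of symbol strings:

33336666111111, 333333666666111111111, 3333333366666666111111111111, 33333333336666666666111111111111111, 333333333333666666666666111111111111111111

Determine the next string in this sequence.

Term n consists of 2n 3's, followed by 2n 6's, followed by 3n 1's, where the shown terms are n = 2, 3, 4, 5, 6.
For the next term, n = 7, so the run lengths are 14, 14, 21.

3333333333333366666666666666111111111111111111111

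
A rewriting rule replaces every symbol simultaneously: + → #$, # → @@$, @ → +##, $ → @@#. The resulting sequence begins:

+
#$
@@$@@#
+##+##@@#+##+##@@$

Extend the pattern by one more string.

#$@@$@@$#$@@$@@$+##+##@@$#$@@$@@$#$@@$@@$+##+##@@#

φ(+##+##@@#+##+##@@$) expands symbol-by-symbol to #$ @@$ @@$ #$ @@$ @@$ +## +## @@$ #$ @@$ @@$ #$ @@$ @@$ +## +## @@#; joining the 18 pieces gives the next term.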